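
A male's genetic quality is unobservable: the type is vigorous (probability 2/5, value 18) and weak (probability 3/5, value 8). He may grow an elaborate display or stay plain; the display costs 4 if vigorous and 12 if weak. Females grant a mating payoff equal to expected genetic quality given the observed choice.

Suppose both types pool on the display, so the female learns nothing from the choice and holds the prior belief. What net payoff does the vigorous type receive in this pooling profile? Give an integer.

Pooled mating payoff = 2/5·18 + 3/5·8 = 12.
vigorous pays cost 4 for the display, so net payoff = 12 − 4 = 8.

8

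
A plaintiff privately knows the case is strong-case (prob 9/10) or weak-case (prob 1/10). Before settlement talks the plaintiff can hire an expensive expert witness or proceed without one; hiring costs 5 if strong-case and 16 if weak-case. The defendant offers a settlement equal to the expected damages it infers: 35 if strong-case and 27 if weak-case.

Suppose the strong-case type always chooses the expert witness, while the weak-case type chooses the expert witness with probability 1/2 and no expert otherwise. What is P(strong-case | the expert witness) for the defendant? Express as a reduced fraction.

P(the expert witness) = (9/10)·1 + (1/10)·(1/2) = 19/20.
By Bayes' rule, P(strong-case | the expert witness) = (9/10) / (19/20) = 18/19.

18/19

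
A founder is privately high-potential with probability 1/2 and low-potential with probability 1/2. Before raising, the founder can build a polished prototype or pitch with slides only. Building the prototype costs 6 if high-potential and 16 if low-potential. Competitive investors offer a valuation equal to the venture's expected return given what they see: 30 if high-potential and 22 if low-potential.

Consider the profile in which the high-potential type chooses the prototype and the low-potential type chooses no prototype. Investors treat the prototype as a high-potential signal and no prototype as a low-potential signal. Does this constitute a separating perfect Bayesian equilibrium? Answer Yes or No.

Yes

Under these beliefs, the prototype earns valuation 30 and no prototype earns valuation 22.
high-potential: the prototype nets 30 − 6 = 24; no prototype nets 22. high-potential prefers the prototype.
low-potential: the prototype nets 30 − 16 = 14; no prototype nets 22. low-potential prefers no prototype.
Neither type deviates, so the separating profile is an equilibrium.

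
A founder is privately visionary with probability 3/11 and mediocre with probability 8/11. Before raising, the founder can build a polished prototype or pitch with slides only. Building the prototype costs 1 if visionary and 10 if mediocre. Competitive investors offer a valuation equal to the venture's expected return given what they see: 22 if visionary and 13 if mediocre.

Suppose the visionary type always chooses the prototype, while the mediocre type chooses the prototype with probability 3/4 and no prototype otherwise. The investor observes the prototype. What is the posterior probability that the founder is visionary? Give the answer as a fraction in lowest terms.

P(the prototype) = (3/11)·1 + (8/11)·(3/4) = 9/11.
By Bayes' rule, P(visionary | the prototype) = (3/11) / (9/11) = 1/3.

1/3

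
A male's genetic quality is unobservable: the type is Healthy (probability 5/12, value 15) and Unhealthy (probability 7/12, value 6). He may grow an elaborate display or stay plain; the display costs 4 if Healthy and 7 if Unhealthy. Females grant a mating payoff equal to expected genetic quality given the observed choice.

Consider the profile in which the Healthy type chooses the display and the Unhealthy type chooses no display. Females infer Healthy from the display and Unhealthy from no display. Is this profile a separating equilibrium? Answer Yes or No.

Under these beliefs, the display earns mating payoff 15 and no display earns mating payoff 6.
Healthy: the display nets 15 − 4 = 11; no display nets 6. Healthy prefers the display.
Unhealthy: the display nets 15 − 7 = 8; no display nets 6. Unhealthy would deviate to the display.
Unhealthy has a profitable deviation, so the profile is not an equilibrium.

No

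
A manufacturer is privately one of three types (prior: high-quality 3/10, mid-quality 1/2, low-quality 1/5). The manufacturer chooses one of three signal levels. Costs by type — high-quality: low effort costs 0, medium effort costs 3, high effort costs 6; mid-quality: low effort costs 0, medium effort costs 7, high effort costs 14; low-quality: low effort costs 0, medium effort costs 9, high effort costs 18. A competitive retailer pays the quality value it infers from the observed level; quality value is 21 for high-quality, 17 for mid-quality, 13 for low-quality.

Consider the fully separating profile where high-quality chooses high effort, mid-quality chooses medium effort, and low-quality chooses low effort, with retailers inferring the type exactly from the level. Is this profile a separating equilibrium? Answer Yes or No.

Separating prices: high effort → 21, medium effort → 17, low effort → 13.
high-quality (assigned high effort): low effort: 13 − 0 = 13; medium effort: 17 − 3 = 14; high effort: 21 − 6 = 15. high-quality stays.
mid-quality (assigned medium effort): low effort: 13 − 0 = 13; medium effort: 17 − 7 = 10; high effort: 21 − 14 = 7. mid-quality prefers low effort.
low-quality (assigned low effort): low effort: 13 − 0 = 13; medium effort: 17 − 9 = 8; high effort: 21 − 18 = 3. low-quality stays.
At least one type deviates; the separating profile fails.

No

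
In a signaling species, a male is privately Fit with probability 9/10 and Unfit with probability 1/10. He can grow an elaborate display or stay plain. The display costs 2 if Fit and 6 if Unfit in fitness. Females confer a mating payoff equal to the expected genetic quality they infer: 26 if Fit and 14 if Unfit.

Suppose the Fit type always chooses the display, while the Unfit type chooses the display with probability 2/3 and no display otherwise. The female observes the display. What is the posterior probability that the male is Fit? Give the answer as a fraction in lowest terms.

27/29

P(the display) = (9/10)·1 + (1/10)·(2/3) = 29/30.
By Bayes' rule, P(Fit | the display) = (9/10) / (29/30) = 27/29.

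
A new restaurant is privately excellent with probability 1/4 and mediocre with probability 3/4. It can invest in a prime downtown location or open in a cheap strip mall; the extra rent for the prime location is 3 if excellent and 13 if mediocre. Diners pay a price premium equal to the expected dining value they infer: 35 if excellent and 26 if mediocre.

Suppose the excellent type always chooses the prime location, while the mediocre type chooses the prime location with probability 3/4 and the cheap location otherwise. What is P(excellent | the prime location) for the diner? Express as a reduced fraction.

P(the prime location) = (1/4)·1 + (3/4)·(3/4) = 13/16.
By Bayes' rule, P(excellent | the prime location) = (1/4) / (13/16) = 4/13.

4/13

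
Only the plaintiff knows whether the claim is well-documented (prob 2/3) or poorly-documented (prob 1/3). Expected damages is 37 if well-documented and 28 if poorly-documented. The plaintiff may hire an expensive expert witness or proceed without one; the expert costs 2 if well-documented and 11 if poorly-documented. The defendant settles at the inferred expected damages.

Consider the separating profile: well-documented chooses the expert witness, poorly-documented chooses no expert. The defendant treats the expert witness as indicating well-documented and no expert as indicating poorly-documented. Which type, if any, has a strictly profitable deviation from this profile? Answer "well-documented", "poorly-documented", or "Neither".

The expert witness pays 37; no expert pays 28.
well-documented: assigned the expert witness, nets 37 − 2 = 35; deviating to no expert nets 28.
poorly-documented: assigned no expert, nets 28; deviating to the expert witness nets 37 − 11 = 26.
Both types strictly prefer their assigned action; no profitable deviation.

Neither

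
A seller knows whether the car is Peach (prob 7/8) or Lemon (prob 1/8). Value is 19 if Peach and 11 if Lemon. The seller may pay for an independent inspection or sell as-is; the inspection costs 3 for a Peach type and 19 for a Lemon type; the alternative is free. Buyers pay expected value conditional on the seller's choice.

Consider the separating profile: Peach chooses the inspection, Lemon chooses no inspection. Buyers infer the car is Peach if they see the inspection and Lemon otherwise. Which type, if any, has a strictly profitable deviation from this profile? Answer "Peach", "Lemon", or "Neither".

Neither

The inspection pays 19; no inspection pays 11.
Peach: assigned the inspection, nets 19 − 3 = 16; deviating to no inspection nets 11.
Lemon: assigned no inspection, nets 11; deviating to the inspection nets 19 − 19 = 0.
Both types strictly prefer their assigned action; no profitable deviation.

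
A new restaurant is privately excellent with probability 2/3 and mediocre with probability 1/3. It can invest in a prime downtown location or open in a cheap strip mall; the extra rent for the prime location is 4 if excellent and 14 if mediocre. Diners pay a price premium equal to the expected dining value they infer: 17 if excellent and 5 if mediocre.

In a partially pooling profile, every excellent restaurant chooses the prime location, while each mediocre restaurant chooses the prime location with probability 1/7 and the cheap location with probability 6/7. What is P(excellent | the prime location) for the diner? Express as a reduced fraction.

14/15

P(the prime location) = (2/3)·1 + (1/3)·(1/7) = 5/7.
By Bayes' rule, P(excellent | the prime location) = (2/3) / (5/7) = 14/15.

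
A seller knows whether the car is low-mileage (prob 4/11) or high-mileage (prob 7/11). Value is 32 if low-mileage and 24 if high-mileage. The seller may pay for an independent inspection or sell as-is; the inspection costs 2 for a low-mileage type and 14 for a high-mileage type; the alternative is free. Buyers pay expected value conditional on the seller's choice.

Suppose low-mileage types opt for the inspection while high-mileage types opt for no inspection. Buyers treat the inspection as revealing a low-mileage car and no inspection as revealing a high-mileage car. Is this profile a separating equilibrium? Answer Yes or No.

Under these beliefs, the inspection earns price 32 and no inspection earns price 24.
low-mileage: the inspection nets 32 − 2 = 30; no inspection nets 24. low-mileage prefers the inspection.
high-mileage: the inspection nets 32 − 14 = 18; no inspection nets 24. high-mileage prefers no inspection.
Neither type deviates, so the separating profile is an equilibrium.

Yes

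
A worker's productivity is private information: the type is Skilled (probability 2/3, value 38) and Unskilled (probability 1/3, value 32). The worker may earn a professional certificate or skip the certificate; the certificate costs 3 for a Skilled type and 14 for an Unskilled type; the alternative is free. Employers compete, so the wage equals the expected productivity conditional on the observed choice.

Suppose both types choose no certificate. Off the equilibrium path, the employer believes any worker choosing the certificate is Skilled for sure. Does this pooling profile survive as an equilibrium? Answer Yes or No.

Yes

On path, the employer holds the prior and pays 2/3·38 + 1/3·32 = 36. Off path (the certificate), believing Skilled, it pays 38.
Skilled: no certificate nets 36; the certificate nets 38 − 3 = 35. Skilled stays.
Unskilled: no certificate nets 36; the certificate nets 38 − 14 = 24. Unskilled stays.
No type deviates, so pooling is sustained.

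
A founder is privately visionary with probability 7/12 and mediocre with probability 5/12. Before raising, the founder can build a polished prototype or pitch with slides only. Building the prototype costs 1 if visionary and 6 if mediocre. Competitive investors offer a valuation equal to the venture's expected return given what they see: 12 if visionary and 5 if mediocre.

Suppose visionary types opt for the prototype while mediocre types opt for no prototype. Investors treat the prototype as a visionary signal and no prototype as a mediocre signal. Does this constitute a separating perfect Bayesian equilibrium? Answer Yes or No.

Under these beliefs, the prototype earns valuation 12 and no prototype earns valuation 5.
visionary: the prototype nets 12 − 1 = 11; no prototype nets 5. visionary prefers the prototype.
mediocre: the prototype nets 12 − 6 = 6; no prototype nets 5. mediocre would deviate to the prototype.
mediocre has a profitable deviation, so the profile is not an equilibrium.

No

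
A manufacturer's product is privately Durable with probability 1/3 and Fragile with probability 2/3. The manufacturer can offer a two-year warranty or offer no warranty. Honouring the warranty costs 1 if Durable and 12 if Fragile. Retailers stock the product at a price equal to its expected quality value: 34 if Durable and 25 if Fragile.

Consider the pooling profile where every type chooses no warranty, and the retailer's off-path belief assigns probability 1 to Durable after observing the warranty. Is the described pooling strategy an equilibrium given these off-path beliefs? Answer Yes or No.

No

On path, the retailer holds the prior and pays 1/3·34 + 2/3·25 = 28. Off path (the warranty), believing Durable, it pays 34.
Durable: no warranty nets 28; the warranty nets 34 − 1 = 33. Durable would deviate.
Fragile: no warranty nets 28; the warranty nets 34 − 12 = 22. Fragile stays.
A type deviates, so pooling fails.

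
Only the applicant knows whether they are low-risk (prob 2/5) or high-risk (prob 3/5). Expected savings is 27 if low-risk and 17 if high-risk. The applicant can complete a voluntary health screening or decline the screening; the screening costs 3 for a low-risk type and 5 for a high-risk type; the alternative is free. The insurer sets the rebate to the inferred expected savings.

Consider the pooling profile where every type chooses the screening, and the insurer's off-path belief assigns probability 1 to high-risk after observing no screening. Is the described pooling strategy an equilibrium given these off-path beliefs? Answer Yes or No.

On path, the insurer holds the prior and pays 2/5·27 + 3/5·17 = 21. Off path (no screening), believing high-risk, it pays 17.
low-risk: the screening nets 21 − 3 = 18; no screening nets 17. low-risk stays.
high-risk: the screening nets 21 − 5 = 16; no screening nets 17. high-risk would deviate.
A type deviates, so pooling fails.

No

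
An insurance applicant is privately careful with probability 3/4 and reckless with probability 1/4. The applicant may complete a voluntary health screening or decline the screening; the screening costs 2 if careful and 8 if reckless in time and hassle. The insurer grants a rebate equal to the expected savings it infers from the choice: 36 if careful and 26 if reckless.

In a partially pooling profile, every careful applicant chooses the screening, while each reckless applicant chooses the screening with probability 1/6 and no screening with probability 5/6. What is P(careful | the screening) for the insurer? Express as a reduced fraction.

18/19

P(the screening) = (3/4)·1 + (1/4)·(1/6) = 19/24.
By Bayes' rule, P(careful | the screening) = (3/4) / (19/24) = 18/19.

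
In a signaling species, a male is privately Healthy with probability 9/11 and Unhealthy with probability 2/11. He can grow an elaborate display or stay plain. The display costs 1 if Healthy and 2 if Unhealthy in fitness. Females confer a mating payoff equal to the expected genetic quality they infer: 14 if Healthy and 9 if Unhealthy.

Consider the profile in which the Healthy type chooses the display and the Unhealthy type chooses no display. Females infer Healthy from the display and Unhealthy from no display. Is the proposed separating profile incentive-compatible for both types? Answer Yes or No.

Under these beliefs, the display earns mating payoff 14 and no display earns mating payoff 9.
Healthy: the display nets 14 − 1 = 13; no display nets 9. Healthy prefers the display.
Unhealthy: the display nets 14 − 2 = 12; no display nets 9. Unhealthy would deviate to the display.
Unhealthy has a profitable deviation, so the profile is not an equilibrium.

No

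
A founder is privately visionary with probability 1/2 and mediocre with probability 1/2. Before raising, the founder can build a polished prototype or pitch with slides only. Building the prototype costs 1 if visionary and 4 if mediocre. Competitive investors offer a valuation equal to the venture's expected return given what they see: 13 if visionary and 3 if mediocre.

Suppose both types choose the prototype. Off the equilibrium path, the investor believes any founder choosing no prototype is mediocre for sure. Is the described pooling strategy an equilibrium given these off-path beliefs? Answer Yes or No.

On path, the investor holds the prior and pays 1/2·13 + 1/2·3 = 8. Off path (no prototype), believing mediocre, it pays 3.
visionary: the prototype nets 8 − 1 = 7; no prototype nets 3. visionary stays.
mediocre: the prototype nets 8 − 4 = 4; no prototype nets 3. mediocre stays.
No type deviates, so pooling is sustained.

Yes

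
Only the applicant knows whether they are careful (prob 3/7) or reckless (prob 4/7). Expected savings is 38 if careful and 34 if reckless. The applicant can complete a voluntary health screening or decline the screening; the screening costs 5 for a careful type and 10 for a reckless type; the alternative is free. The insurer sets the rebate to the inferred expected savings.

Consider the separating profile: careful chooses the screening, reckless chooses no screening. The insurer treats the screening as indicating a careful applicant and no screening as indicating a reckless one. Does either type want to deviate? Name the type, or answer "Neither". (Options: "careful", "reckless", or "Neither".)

The screening pays 38; no screening pays 34.
careful: assigned the screening, nets 38 − 5 = 33; deviating to no screening nets 34.
reckless: assigned no screening, nets 34; deviating to the screening nets 38 − 10 = 28.
The careful type gains 1 by deviating.

careful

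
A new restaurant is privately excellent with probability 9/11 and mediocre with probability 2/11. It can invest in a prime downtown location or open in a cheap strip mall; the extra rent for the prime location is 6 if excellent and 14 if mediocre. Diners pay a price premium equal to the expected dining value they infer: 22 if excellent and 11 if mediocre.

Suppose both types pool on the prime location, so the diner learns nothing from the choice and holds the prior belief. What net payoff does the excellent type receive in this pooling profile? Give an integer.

Pooled price premium = 9/11·22 + 2/11·11 = 20.
excellent pays cost 6 for the prime location, so net payoff = 20 − 6 = 14.

14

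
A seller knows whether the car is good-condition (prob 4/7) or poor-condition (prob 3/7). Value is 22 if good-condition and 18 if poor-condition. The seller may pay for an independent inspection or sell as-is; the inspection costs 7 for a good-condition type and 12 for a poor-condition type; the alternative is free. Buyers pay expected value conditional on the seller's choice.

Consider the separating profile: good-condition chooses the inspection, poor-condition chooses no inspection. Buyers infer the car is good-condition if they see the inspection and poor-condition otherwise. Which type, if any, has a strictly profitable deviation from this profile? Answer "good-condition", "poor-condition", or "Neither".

The inspection pays 22; no inspection pays 18.
good-condition: assigned the inspection, nets 22 − 7 = 15; deviating to no inspection nets 18.
poor-condition: assigned no inspection, nets 18; deviating to the inspection nets 22 − 12 = 10.
The good-condition type gains 3 by deviating.

good-condition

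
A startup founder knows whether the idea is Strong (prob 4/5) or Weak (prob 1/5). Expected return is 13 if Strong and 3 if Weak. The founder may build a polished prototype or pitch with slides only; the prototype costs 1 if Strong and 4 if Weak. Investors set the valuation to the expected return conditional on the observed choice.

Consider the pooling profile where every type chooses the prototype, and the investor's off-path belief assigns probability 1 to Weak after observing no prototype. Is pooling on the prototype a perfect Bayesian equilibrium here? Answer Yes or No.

Yes

On path, the investor holds the prior and pays 4/5·13 + 1/5·3 = 11. Off path (no prototype), believing Weak, it pays 3.
Strong: the prototype nets 11 − 1 = 10; no prototype nets 3. Strong stays.
Weak: the prototype nets 11 − 4 = 7; no prototype nets 3. Weak stays.
No type deviates, so pooling is sustained.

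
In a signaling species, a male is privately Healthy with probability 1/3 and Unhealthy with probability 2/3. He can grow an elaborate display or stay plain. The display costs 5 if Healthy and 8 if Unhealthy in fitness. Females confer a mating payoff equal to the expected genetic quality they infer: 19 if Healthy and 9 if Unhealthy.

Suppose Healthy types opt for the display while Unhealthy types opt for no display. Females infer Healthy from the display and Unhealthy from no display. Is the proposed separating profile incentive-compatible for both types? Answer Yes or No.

Under these beliefs, the display earns mating payoff 19 and no display earns mating payoff 9.
Healthy: the display nets 19 − 5 = 14; no display nets 9. Healthy prefers the display.
Unhealthy: the display nets 19 − 8 = 11; no display nets 9. Unhealthy would deviate to the display.
Unhealthy has a profitable deviation, so the profile is not an equilibrium.

No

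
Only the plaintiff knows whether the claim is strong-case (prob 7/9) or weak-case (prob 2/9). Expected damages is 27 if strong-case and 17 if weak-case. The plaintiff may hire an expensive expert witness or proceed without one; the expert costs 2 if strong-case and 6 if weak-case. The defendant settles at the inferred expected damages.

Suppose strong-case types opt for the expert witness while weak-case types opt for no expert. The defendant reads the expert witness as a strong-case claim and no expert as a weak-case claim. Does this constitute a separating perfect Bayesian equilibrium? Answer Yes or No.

Under these beliefs, the expert witness earns settlement 27 and no expert earns settlement 17.
strong-case: the expert witness nets 27 − 2 = 25; no expert nets 17. strong-case prefers the expert witness.
weak-case: the expert witness nets 27 − 6 = 21; no expert nets 17. weak-case would deviate to the expert witness.
weak-case has a profitable deviation, so the profile is not an equilibrium.

No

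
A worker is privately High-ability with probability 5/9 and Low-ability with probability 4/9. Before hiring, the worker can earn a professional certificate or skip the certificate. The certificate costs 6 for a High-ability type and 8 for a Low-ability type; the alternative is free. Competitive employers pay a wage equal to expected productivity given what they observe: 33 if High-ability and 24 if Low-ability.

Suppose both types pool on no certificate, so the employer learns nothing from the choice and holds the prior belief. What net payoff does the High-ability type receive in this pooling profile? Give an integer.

29

Pooled wage = 5/9·33 + 4/9·24 = 29.
High-ability pays no cost for no certificate, so net payoff = 29.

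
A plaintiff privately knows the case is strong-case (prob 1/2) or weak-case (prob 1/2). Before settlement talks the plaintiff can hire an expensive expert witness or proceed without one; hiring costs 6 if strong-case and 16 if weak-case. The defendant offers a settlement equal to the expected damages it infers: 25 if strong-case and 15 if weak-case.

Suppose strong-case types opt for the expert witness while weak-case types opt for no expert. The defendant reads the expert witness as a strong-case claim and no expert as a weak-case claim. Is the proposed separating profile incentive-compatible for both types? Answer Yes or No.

Yes

Under these beliefs, the expert witness earns settlement 25 and no expert earns settlement 15.
strong-case: the expert witness nets 25 − 6 = 19; no expert nets 15. strong-case prefers the expert witness.
weak-case: the expert witness nets 25 − 16 = 9; no expert nets 15. weak-case prefers no expert.
Neither type deviates, so the separating profile is an equilibrium.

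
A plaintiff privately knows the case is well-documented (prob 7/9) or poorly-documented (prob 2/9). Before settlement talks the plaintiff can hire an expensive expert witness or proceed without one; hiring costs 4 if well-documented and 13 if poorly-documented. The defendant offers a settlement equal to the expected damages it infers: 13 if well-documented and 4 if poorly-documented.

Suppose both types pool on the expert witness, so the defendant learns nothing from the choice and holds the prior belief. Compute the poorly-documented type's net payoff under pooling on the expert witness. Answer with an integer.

Pooled settlement = 7/9·13 + 2/9·4 = 11.
poorly-documented pays cost 13 for the expert witness, so net payoff = 11 − 13 = -2.

-2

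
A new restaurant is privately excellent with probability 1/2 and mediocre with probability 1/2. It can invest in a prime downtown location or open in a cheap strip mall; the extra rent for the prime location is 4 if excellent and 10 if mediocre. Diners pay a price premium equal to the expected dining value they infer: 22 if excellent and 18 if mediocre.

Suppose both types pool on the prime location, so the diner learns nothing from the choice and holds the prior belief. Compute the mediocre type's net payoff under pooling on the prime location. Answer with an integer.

10

Pooled price premium = 1/2·22 + 1/2·18 = 20.
mediocre pays cost 10 for the prime location, so net payoff = 20 − 10 = 10.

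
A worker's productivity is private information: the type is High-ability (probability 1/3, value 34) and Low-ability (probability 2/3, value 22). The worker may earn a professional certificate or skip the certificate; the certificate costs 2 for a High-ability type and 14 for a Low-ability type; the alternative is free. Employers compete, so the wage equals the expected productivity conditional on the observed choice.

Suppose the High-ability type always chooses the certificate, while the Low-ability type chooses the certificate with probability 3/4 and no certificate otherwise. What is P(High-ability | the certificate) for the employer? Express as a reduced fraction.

2/5

P(the certificate) = (1/3)·1 + (2/3)·(3/4) = 5/6.
By Bayes' rule, P(High-ability | the certificate) = (1/3) / (5/6) = 2/5.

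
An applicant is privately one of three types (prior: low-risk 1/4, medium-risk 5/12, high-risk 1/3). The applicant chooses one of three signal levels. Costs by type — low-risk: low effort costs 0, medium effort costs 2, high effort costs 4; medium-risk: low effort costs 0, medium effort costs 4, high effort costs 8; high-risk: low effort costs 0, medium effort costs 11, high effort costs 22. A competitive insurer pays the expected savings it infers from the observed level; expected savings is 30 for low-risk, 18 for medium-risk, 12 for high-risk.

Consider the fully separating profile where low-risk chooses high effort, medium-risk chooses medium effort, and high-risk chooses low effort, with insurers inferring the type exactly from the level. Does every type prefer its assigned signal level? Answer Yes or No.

No

Separating rebates: high effort → 30, medium effort → 18, low effort → 12.
low-risk (assigned high effort): low effort: 12 − 0 = 12; medium effort: 18 − 2 = 16; high effort: 30 − 4 = 26. low-risk stays.
medium-risk (assigned medium effort): low effort: 12 − 0 = 12; medium effort: 18 − 4 = 14; high effort: 30 − 8 = 22. medium-risk prefers high effort.
high-risk (assigned low effort): low effort: 12 − 0 = 12; medium effort: 18 − 11 = 7; high effort: 30 − 22 = 8. high-risk stays.
At least one type deviates; the separating profile fails.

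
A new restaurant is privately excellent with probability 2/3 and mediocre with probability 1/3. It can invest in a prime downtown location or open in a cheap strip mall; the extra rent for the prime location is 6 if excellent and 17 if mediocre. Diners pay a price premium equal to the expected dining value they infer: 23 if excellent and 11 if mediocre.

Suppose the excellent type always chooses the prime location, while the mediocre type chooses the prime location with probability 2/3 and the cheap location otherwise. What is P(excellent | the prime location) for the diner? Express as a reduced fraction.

3/4

P(the prime location) = (2/3)·1 + (1/3)·(2/3) = 8/9.
By Bayes' rule, P(excellent | the prime location) = (2/3) / (8/9) = 3/4.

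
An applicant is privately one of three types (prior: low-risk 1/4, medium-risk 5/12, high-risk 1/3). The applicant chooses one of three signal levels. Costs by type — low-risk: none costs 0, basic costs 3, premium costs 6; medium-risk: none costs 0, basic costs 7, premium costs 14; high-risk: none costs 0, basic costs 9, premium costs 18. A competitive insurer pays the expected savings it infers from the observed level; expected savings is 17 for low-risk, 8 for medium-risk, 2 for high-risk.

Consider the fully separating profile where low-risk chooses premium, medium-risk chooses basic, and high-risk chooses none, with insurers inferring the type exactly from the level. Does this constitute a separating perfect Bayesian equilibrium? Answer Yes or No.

No

Separating rebates: premium → 17, basic → 8, none → 2.
low-risk (assigned premium): none: 2 − 0 = 2; basic: 8 − 3 = 5; premium: 17 − 6 = 11. low-risk stays.
medium-risk (assigned basic): none: 2 − 0 = 2; basic: 8 − 7 = 1; premium: 17 − 14 = 3. medium-risk prefers premium.
high-risk (assigned none): none: 2 − 0 = 2; basic: 8 − 9 = -1; premium: 17 − 18 = -1. high-risk stays.
At least one type deviates; the separating profile fails.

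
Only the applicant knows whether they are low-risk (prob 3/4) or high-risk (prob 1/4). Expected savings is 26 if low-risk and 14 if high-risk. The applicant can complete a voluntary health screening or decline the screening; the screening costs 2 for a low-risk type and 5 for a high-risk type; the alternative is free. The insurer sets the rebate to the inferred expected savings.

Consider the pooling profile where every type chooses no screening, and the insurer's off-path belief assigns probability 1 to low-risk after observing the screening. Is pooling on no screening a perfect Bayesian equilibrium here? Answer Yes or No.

On path, the insurer holds the prior and pays 3/4·26 + 1/4·14 = 23. Off path (the screening), believing low-risk, it pays 26.
low-risk: no screening nets 23; the screening nets 26 − 2 = 24. low-risk would deviate.
high-risk: no screening nets 23; the screening nets 26 − 5 = 21. high-risk stays.
A type deviates, so pooling fails.

No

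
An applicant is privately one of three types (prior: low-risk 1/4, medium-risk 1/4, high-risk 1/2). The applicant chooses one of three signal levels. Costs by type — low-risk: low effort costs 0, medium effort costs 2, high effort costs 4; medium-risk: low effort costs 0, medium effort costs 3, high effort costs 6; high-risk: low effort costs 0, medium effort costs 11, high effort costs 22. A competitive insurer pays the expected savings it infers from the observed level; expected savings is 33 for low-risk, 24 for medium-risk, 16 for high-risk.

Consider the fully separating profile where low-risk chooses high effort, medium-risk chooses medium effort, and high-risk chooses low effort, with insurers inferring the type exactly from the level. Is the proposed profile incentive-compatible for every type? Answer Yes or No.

Separating rebates: high effort → 33, medium effort → 24, low effort → 16.
low-risk (assigned high effort): low effort: 16 − 0 = 16; medium effort: 24 − 2 = 22; high effort: 33 − 4 = 29. low-risk stays.
medium-risk (assigned medium effort): low effort: 16 − 0 = 16; medium effort: 24 − 3 = 21; high effort: 33 − 6 = 27. medium-risk prefers high effort.
high-risk (assigned low effort): low effort: 16 − 0 = 16; medium effort: 24 − 11 = 13; high effort: 33 − 22 = 11. high-risk stays.
At least one type deviates; the separating profile fails.

No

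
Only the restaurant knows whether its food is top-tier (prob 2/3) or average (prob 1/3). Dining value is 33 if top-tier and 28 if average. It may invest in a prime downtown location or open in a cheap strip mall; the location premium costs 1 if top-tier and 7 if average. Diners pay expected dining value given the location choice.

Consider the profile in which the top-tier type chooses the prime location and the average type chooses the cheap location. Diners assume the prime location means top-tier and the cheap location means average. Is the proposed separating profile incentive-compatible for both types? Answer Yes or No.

Yes

Under these beliefs, the prime location earns price premium 33 and the cheap location earns price premium 28.
top-tier: the prime location nets 33 − 1 = 32; the cheap location nets 28. top-tier prefers the prime location.
average: the prime location nets 33 − 7 = 26; the cheap location nets 28. average prefers the cheap location.
Neither type deviates, so the separating profile is an equilibrium.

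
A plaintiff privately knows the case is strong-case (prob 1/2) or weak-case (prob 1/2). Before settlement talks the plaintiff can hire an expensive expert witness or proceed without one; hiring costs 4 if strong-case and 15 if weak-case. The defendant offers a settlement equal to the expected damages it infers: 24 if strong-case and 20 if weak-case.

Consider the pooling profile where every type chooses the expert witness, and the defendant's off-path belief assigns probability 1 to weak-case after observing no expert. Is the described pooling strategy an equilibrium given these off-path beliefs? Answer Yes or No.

No

On path, the defendant holds the prior and pays 1/2·24 + 1/2·20 = 22. Off path (no expert), believing weak-case, it pays 20.
strong-case: the expert witness nets 22 − 4 = 18; no expert nets 20. strong-case would deviate.
weak-case: the expert witness nets 22 − 15 = 7; no expert nets 20. weak-case would deviate.
A type deviates, so pooling fails.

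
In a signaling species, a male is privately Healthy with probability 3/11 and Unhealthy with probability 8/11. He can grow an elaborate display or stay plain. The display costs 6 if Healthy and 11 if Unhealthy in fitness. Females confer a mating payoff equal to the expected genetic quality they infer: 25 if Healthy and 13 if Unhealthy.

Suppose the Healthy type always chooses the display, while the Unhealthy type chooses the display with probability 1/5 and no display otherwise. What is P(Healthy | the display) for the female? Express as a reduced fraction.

15/23

P(the display) = (3/11)·1 + (8/11)·(1/5) = 23/55.
By Bayes' rule, P(Healthy | the display) = (3/11) / (23/55) = 15/23.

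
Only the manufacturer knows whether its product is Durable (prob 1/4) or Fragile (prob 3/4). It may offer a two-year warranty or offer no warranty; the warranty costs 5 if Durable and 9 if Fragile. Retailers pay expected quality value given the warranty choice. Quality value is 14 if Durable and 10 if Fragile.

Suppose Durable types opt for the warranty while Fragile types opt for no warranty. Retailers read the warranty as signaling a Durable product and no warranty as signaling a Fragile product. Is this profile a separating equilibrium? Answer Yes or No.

Under these beliefs, the warranty earns price 14 and no warranty earns price 10.
Durable: the warranty nets 14 − 5 = 9; no warranty nets 10. Durable would deviate to no warranty.
Fragile: the warranty nets 14 − 9 = 5; no warranty nets 10. Fragile prefers no warranty.
Durable has a profitable deviation, so the profile is not an equilibrium.

No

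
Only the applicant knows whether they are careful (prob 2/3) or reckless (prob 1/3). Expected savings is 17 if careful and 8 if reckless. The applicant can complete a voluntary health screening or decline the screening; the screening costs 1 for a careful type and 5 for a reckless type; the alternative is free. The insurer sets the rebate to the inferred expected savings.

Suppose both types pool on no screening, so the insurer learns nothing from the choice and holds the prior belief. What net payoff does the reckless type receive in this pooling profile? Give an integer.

Pooled rebate = 2/3·17 + 1/3·8 = 14.
reckless pays no cost for no screening, so net payoff = 14.

14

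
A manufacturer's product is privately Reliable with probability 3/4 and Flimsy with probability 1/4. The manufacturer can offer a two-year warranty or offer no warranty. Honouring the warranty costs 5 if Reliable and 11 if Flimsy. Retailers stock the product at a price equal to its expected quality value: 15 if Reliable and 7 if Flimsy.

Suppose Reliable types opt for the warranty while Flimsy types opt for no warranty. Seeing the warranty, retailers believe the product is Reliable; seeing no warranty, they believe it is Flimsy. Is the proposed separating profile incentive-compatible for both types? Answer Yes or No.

Yes

Under these beliefs, the warranty earns price 15 and no warranty earns price 7.
Reliable: the warranty nets 15 − 5 = 10; no warranty nets 7. Reliable prefers the warranty.
Flimsy: the warranty nets 15 − 11 = 4; no warranty nets 7. Flimsy prefers no warranty.
Neither type deviates, so the separating profile is an equilibrium.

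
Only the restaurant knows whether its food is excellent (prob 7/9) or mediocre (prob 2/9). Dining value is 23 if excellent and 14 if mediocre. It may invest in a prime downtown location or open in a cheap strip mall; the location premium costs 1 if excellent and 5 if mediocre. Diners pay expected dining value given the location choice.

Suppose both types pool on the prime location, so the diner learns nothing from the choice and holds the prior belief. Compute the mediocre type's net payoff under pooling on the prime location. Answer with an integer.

16

Pooled price premium = 7/9·23 + 2/9·14 = 21.
mediocre pays cost 5 for the prime location, so net payoff = 21 − 5 = 16.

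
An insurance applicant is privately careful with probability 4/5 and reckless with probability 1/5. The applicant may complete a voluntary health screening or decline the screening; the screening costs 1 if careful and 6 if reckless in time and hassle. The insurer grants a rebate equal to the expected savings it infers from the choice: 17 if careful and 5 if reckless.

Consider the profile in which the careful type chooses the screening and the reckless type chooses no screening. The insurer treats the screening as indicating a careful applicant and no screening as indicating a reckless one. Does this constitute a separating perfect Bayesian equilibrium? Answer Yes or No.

Under these beliefs, the screening earns rebate 17 and no screening earns rebate 5.
careful: the screening nets 17 − 1 = 16; no screening nets 5. careful prefers the screening.
reckless: the screening nets 17 − 6 = 11; no screening nets 5. reckless would deviate to the screening.
reckless has a profitable deviation, so the profile is not an equilibrium.

No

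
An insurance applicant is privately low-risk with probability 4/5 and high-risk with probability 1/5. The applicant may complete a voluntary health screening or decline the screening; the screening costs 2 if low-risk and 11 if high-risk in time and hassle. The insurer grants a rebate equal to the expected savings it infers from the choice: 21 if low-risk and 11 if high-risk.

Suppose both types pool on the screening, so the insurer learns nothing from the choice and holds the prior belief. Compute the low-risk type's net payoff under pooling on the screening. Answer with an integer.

17

Pooled rebate = 4/5·21 + 1/5·11 = 19.
low-risk pays cost 2 for the screening, so net payoff = 19 − 2 = 17.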